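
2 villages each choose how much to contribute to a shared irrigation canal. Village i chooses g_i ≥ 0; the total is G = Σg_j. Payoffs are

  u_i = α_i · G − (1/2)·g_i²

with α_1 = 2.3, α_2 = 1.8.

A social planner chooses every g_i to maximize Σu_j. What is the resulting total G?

8.2

Planner FOC: ∂(Σu_j)/∂g_i = (Σα_j) − g_i = 0, so g_i^SO = Σα_j = 4.1 for every i; G^SO = 8.2.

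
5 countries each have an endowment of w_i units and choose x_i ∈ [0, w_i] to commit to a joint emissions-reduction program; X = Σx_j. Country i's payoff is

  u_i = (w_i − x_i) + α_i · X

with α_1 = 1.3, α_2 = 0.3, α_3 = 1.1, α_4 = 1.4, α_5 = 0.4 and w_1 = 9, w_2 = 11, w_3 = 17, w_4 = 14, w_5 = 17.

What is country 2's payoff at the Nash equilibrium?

23

∂u_i/∂x_i = α_i − 1, so country i contributes w_i if α_i > 1, else 0.
α_i > 1 for i ∈ {1, 3, 4}; NE contributions (9, 0, 17, 14, 0), X = 40.
u_2 = (11 − 0) + 0.3·40 = 23.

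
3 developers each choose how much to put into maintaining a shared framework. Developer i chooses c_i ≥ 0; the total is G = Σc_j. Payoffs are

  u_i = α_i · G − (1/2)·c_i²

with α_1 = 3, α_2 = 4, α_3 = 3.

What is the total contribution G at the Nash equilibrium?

10

Developer i's FOC: ∂u_i/∂c_i = α_i − c_i = 0, so c_i* = α_i.
NE contributions = (3, 4, 3); G = 10.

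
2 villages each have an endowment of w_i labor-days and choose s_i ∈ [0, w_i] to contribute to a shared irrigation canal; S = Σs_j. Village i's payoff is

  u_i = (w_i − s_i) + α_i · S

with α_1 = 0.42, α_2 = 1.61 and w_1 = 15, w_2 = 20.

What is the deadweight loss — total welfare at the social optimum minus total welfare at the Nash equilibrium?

15.45

∂u_i/∂s_i = α_i − 1, so village i contributes w_i if α_i > 1, else 0.
α_i > 1 for i ∈ {2}; NE contributions (0, 20), S = 20.
W^NE = Σw_i − S^NE + (Σα_i)·S^NE = 35 + 1.03·20 = 55.6.
Planner: ∂(Σu_j)/∂s_i = Σα_j − 1 = 1.03 > 0, so everyone contributes w_i; S^SO = 35, W^SO = 35 + 1.03·35 = 71.05.
Deadweight loss = 15.45.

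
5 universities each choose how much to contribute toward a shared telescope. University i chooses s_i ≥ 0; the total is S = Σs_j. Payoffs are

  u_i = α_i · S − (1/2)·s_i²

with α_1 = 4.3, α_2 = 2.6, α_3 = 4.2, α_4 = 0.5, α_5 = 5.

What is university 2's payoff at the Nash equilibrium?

39.78

University i's FOC: ∂u_i/∂s_i = α_i − s_i = 0, so s_i* = α_i.
NE contributions = (4.3, 2.6, 4.2, 0.5, 5); S = 16.6.
u_2 = α_2·S − ½·(s_2)² = 2.6·16.6 − ½·2.6² = 39.78.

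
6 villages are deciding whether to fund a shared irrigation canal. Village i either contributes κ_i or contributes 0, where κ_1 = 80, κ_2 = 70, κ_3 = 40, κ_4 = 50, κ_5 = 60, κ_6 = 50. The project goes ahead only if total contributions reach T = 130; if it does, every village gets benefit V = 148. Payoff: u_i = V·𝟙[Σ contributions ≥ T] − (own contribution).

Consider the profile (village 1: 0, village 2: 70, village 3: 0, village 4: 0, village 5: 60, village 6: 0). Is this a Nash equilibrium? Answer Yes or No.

Total = 130 ≥ 130: provided.
Village 1 (pledges 0, payoff 148): pledging 80 → total 210, payoff 68. No gain.
Village 2 (pledges 70, payoff 78): dropping to 0 → total 60, payoff 0. No gain.
Village 3 (pledges 0, payoff 148): pledging 40 → total 170, payoff 108. No gain.
Village 4 (pledges 0, payoff 148): pledging 50 → total 180, payoff 98. No gain.
Village 5 (pledges 60, payoff 88): dropping to 0 → total 70, payoff 0. No gain.
Village 6 (pledges 0, payoff 148): pledging 50 → total 180, payoff 98. No gain.

Yes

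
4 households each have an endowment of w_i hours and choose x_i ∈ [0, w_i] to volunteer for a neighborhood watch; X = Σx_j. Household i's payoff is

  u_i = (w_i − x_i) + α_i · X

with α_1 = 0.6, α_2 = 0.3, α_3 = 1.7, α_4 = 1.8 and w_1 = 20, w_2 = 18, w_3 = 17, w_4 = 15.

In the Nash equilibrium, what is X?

∂u_i/∂x_i = α_i − 1, so household i contributes w_i if α_i > 1, else 0.
α_i > 1 for i ∈ {3, 4}; NE contributions (0, 0, 17, 15), X = 32.

32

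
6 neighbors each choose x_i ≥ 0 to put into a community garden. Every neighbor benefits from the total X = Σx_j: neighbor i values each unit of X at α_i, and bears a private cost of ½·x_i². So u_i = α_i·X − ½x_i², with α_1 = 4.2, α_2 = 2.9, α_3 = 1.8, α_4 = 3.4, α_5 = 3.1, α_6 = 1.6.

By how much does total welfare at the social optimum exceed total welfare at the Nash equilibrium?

604.51

Neighbor i's FOC: ∂u_i/∂x_i = α_i − x_i = 0, so x_i* = α_i.
NE contributions = (4.2, 2.9, 1.8, 3.4, 3.1, 1.6); X = 17.
W^NE = (Σα)·X − ½Σα_i² = 17² − ½·53.02 = 262.49.
Planner sets x_i = Σα_j = 17 for every i, so X^SO = 6·17 = 102.
W^SO = (Σα)·X^SO − ½·6·(Σα)² = (6/2)·17² = 867.
Deadweight loss = W^SO − W^NE = 604.51.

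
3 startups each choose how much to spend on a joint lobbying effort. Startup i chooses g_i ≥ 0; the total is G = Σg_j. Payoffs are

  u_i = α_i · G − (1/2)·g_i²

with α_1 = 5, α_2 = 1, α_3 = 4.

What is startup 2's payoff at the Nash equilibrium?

Startup i's FOC: ∂u_i/∂g_i = α_i − g_i = 0, so g_i* = α_i.
NE contributions = (5, 1, 4); G = 10.
u_2 = α_2·G − ½·(g_2)² = 1·10 − ½·1² = 9.5.

9.5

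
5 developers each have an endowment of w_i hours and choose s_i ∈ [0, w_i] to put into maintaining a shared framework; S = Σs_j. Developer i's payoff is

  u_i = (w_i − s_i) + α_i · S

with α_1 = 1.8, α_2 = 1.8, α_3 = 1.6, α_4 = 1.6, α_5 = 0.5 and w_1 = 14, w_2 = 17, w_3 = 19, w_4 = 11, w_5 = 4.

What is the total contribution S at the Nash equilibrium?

∂u_i/∂s_i = α_i − 1, so developer i contributes w_i if α_i > 1, else 0.
α_i > 1 for i ∈ {1, 2, 3, 4}; NE contributions (14, 17, 19, 11, 0), S = 61.

61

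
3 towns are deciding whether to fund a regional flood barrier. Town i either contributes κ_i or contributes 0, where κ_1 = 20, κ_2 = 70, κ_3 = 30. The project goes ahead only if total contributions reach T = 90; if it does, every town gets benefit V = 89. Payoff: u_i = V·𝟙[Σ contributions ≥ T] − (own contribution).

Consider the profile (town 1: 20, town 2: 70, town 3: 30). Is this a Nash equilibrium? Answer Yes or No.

Total = 120 ≥ 90: provided.
Town 1 (pledges 20, payoff 69): dropping to 0 → total 100, payoff 89. Profitable deviation.

No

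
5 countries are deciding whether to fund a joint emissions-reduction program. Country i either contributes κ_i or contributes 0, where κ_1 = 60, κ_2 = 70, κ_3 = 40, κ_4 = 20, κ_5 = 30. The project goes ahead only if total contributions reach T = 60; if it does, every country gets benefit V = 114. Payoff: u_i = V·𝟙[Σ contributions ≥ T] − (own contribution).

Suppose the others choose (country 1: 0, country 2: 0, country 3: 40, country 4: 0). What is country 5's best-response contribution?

30

Others' total = 40. Contributing 30 brings total to 70 ≥ 60: gain V − κ_5 = 84.
Best response: 30.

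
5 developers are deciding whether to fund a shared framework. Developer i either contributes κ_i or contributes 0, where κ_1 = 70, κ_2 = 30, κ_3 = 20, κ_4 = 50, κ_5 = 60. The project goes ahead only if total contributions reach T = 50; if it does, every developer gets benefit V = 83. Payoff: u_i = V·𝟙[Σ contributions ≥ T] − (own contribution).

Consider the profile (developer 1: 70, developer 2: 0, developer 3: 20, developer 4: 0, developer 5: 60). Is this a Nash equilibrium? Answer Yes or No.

No

Total = 150 ≥ 50: provided.
Developer 1 (pledges 70, payoff 13): dropping to 0 → total 80, payoff 83. Profitable deviation.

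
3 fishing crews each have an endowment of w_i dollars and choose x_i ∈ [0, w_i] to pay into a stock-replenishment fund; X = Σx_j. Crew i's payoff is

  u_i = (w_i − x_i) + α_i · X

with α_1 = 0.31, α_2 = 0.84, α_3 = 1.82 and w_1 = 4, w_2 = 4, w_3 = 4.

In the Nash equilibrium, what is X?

∂u_i/∂x_i = α_i − 1, so crew i contributes w_i if α_i > 1, else 0.
α_i > 1 for i ∈ {3}; NE contributions (0, 0, 4), X = 4.

4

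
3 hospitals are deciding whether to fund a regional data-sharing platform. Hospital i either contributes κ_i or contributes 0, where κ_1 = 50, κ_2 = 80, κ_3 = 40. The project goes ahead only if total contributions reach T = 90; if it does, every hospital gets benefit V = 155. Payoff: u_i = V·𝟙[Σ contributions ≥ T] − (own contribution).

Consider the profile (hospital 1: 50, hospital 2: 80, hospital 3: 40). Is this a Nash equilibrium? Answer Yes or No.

No

Total = 170 ≥ 90: provided.
Hospital 1 (pledges 50, payoff 105): dropping to 0 → total 120, payoff 155. Profitable deviation.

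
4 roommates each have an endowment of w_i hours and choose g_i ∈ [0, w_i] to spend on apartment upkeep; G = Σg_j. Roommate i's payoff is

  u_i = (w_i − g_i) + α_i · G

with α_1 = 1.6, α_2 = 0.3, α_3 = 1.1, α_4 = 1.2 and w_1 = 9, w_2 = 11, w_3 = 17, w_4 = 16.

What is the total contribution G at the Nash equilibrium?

42

∂u_i/∂g_i = α_i − 1, so roommate i contributes w_i if α_i > 1, else 0.
α_i > 1 for i ∈ {1, 3, 4}; NE contributions (9, 0, 17, 16), G = 42.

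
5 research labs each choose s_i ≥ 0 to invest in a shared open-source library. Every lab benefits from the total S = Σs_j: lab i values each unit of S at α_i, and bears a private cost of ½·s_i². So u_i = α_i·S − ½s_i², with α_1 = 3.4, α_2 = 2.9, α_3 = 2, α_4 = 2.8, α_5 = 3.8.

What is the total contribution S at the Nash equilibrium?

14.9

Lab i's FOC: ∂u_i/∂s_i = α_i − s_i = 0, so s_i* = α_i.
NE contributions = (3.4, 2.9, 2, 2.8, 3.8); S = 14.9.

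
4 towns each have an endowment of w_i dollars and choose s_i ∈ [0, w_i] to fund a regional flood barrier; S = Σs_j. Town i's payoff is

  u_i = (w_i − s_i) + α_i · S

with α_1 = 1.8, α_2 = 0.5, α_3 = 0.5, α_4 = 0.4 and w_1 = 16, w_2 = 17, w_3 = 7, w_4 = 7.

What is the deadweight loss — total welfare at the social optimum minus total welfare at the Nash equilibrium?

∂u_i/∂s_i = α_i − 1, so town i contributes w_i if α_i > 1, else 0.
α_i > 1 for i ∈ {1}; NE contributions (16, 0, 0, 0), S = 16.
W^NE = Σw_i − S^NE + (Σα_i)·S^NE = 47 + 2.2·16 = 82.2.
Planner: ∂(Σu_j)/∂s_i = Σα_j − 1 = 2.2 > 0, so everyone contributes w_i; S^SO = 47, W^SO = 47 + 2.2·47 = 150.4.
Deadweight loss = 68.2.

68.2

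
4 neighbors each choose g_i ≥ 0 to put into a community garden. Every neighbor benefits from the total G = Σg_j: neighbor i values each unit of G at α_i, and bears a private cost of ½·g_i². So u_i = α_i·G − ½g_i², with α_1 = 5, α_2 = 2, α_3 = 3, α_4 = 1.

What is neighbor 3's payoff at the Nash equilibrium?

Neighbor i's FOC: ∂u_i/∂g_i = α_i − g_i = 0, so g_i* = α_i.
NE contributions = (5, 2, 3, 1); G = 11.
u_3 = α_3·G − ½·(g_3)² = 3·11 − ½·3² = 28.5.

28.5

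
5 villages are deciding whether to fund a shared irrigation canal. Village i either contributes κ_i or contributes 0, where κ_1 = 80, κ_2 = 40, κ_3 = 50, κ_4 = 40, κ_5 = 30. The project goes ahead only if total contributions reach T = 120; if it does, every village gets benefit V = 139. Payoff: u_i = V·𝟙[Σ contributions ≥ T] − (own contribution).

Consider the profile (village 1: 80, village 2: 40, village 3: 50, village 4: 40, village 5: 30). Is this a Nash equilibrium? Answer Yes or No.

No

Total = 240 ≥ 120: provided.
Village 1 (pledges 80, payoff 59): dropping to 0 → total 160, payoff 139. Profitable deviation.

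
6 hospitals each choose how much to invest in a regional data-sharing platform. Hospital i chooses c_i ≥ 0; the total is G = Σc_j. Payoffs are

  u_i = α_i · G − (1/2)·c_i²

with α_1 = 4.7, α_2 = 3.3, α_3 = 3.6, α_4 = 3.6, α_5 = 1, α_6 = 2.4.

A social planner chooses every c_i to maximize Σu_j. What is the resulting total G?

111.6

Planner FOC: ∂(Σu_j)/∂c_i = (Σα_j) − c_i = 0, so c_i^SO = Σα_j = 18.6 for every i; G^SO = 111.6.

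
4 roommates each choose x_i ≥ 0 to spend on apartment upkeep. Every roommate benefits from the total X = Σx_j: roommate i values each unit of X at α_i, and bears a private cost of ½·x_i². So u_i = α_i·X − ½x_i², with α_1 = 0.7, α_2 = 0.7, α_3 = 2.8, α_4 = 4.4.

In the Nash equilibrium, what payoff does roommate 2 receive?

5.775

Roommate i's FOC: ∂u_i/∂x_i = α_i − x_i = 0, so x_i* = α_i.
NE contributions = (0.7, 0.7, 2.8, 4.4); X = 8.6.
u_2 = α_2·X − ½·(x_2)² = 0.7·8.6 − ½·0.7² = 5.775.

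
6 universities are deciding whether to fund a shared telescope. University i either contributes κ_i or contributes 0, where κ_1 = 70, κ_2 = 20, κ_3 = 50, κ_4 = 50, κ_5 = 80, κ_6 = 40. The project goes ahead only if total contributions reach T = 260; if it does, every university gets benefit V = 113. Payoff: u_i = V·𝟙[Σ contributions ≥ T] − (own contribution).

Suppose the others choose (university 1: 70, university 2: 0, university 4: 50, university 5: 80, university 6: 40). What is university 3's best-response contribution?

50

Others' total = 240. Contributing 50 brings total to 290 ≥ 260: gain V − κ_3 = 63.
Best response: 50.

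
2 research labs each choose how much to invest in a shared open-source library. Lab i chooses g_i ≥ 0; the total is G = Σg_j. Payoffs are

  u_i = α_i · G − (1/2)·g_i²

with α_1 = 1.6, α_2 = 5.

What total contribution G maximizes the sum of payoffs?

Planner FOC: ∂(Σu_j)/∂g_i = (Σα_j) − g_i = 0, so g_i^SO = Σα_j = 6.6 for every i; G^SO = 13.2.

13.2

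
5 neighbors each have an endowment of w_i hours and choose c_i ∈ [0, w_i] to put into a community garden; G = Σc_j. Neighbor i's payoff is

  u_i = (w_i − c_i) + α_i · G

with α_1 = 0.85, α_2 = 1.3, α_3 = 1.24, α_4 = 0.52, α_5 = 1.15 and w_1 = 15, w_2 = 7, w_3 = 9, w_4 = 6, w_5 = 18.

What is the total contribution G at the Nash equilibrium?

∂u_i/∂c_i = α_i − 1, so neighbor i contributes w_i if α_i > 1, else 0.
α_i > 1 for i ∈ {2, 3, 5}; NE contributions (0, 7, 9, 0, 18), G = 34.

34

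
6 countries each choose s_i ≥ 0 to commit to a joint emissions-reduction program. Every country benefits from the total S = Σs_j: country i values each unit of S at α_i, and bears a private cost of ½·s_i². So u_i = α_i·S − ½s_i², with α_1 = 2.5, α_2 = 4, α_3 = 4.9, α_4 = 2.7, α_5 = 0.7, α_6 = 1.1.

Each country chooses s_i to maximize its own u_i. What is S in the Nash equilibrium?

Country i's FOC: ∂u_i/∂s_i = α_i − s_i = 0, so s_i* = α_i.
NE contributions = (2.5, 4, 4.9, 2.7, 0.7, 1.1); S = 15.9.

15.9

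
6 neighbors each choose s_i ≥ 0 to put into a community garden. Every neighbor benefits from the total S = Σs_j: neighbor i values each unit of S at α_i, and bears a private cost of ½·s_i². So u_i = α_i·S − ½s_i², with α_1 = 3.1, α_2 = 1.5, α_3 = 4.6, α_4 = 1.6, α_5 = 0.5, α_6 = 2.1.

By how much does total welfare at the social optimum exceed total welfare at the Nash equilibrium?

Neighbor i's FOC: ∂u_i/∂s_i = α_i − s_i = 0, so s_i* = α_i.
NE contributions = (3.1, 1.5, 4.6, 1.6, 0.5, 2.1); S = 13.4.
W^NE = (Σα)·S − ½Σα_i² = 13.4² − ½·40.24 = 159.44.
Planner sets s_i = Σα_j = 13.4 for every i, so S^SO = 6·13.4 = 80.4.
W^SO = (Σα)·S^SO − ½·6·(Σα)² = (6/2)·13.4² = 538.68.
Deadweight loss = W^SO − W^NE = 379.24.

379.24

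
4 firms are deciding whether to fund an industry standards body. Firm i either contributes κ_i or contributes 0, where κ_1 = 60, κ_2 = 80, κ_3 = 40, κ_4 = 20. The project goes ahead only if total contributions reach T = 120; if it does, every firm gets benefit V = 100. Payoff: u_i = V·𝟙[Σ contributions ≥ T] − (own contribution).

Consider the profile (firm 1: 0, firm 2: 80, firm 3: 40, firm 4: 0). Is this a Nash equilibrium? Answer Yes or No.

Yes

Total = 120 ≥ 120: provided.
Firm 1 (pledges 0, payoff 100): pledging 60 → total 180, payoff 40. No gain.
Firm 2 (pledges 80, payoff 20): dropping to 0 → total 40, payoff 0. No gain.
Firm 3 (pledges 40, payoff 60): dropping to 0 → total 80, payoff 0. No gain.
Firm 4 (pledges 0, payoff 100): pledging 20 → total 140, payoff 80. No gain.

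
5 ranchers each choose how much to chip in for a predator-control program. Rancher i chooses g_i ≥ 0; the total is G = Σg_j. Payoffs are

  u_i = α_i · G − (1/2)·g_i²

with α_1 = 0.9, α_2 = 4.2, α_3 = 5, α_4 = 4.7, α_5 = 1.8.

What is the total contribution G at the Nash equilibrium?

Rancher i's FOC: ∂u_i/∂g_i = α_i − g_i = 0, so g_i* = α_i.
NE contributions = (0.9, 4.2, 5, 4.7, 1.8); G = 16.6.

16.6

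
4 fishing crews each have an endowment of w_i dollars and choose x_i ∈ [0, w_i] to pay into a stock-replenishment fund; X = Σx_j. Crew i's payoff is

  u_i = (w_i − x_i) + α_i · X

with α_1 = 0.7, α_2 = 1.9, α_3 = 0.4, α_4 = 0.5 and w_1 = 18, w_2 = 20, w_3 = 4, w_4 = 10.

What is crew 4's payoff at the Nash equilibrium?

20

∂u_i/∂x_i = α_i − 1, so crew i contributes w_i if α_i > 1, else 0.
α_i > 1 for i ∈ {2}; NE contributions (0, 20, 0, 0), X = 20.
u_4 = (10 − 0) + 0.5·20 = 20.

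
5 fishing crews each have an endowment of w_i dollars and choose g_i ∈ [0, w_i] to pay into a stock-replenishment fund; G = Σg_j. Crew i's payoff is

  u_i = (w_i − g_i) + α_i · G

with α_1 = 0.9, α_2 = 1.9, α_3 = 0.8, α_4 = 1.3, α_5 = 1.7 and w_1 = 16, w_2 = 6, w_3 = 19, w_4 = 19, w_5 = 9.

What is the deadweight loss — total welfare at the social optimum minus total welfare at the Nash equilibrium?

196

∂u_i/∂g_i = α_i − 1, so crew i contributes w_i if α_i > 1, else 0.
α_i > 1 for i ∈ {2, 4, 5}; NE contributions (0, 6, 0, 19, 9), G = 34.
W^NE = Σw_i − G^NE + (Σα_i)·G^NE = 69 + 5.6·34 = 259.4.
Planner: ∂(Σu_j)/∂g_i = Σα_j − 1 = 5.6 > 0, so everyone contributes w_i; G^SO = 69, W^SO = 69 + 5.6·69 = 455.4.
Deadweight loss = 196.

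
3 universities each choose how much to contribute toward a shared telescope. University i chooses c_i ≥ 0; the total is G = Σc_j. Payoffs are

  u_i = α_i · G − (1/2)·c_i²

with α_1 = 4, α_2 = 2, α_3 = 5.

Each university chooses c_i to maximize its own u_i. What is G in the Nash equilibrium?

11

University i's FOC: ∂u_i/∂c_i = α_i − c_i = 0, so c_i* = α_i.
NE contributions = (4, 2, 5); G = 11.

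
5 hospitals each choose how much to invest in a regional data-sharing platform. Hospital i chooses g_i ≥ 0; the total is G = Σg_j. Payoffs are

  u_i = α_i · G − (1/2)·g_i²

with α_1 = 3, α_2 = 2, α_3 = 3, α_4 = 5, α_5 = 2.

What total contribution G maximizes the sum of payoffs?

75

Planner FOC: ∂(Σu_j)/∂g_i = (Σα_j) − g_i = 0, so g_i^SO = Σα_j = 15 for every i; G^SO = 75.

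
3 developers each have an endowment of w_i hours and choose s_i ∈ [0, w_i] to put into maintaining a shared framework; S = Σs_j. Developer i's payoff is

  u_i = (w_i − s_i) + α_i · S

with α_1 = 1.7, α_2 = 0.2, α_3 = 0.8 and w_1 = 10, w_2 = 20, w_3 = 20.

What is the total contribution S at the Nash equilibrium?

∂u_i/∂s_i = α_i − 1, so developer i contributes w_i if α_i > 1, else 0.
α_i > 1 for i ∈ {1}; NE contributions (10, 0, 0), S = 10.

10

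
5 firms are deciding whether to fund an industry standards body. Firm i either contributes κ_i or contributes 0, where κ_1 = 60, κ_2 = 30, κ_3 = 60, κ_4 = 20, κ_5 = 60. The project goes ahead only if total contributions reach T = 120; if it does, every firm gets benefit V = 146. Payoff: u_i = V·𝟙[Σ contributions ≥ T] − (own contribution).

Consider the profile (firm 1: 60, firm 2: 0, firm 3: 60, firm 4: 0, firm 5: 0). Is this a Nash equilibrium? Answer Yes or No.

Yes

Total = 120 ≥ 120: provided.
Firm 1 (pledges 60, payoff 86): dropping to 0 → total 60, payoff 0. No gain.
Firm 2 (pledges 0, payoff 146): pledging 30 → total 150, payoff 116. No gain.
Firm 3 (pledges 60, payoff 86): dropping to 0 → total 60, payoff 0. No gain.
Firm 4 (pledges 0, payoff 146): pledging 20 → total 140, payoff 126. No gain.
Firm 5 (pledges 0, payoff 146): pledging 60 → total 180, payoff 86. No gain.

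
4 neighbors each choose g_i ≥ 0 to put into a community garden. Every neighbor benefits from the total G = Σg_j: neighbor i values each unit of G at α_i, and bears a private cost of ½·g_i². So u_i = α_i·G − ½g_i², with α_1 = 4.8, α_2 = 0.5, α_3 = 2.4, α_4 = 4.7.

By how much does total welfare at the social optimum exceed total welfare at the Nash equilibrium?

Neighbor i's FOC: ∂u_i/∂g_i = α_i − g_i = 0, so g_i* = α_i.
NE contributions = (4.8, 0.5, 2.4, 4.7); G = 12.4.
W^NE = (Σα)·G − ½Σα_i² = 12.4² − ½·51.14 = 128.19.
Planner sets g_i = Σα_j = 12.4 for every i, so G^SO = 4·12.4 = 49.6.
W^SO = (Σα)·G^SO − ½·4·(Σα)² = (4/2)·12.4² = 307.52.
Deadweight loss = W^SO − W^NE = 179.33.

179.33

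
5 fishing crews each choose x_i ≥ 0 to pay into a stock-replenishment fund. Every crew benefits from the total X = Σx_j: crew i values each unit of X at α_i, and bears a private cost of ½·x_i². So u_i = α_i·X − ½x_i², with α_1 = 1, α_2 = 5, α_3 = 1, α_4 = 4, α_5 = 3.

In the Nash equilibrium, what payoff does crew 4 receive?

48

Crew i's FOC: ∂u_i/∂x_i = α_i − x_i = 0, so x_i* = α_i.
NE contributions = (1, 5, 1, 4, 3); X = 14.
u_4 = α_4·X − ½·(x_4)² = 4·14 − ½·4² = 48.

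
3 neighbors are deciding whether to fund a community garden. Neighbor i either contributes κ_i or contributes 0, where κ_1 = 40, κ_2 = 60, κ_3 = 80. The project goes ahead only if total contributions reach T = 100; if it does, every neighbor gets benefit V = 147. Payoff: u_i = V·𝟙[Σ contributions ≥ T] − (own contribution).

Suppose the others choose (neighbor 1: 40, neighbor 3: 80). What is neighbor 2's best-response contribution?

0

Others' total = 120 ≥ 100; contributing adds cost 60 for no extra benefit.
Best response: 0.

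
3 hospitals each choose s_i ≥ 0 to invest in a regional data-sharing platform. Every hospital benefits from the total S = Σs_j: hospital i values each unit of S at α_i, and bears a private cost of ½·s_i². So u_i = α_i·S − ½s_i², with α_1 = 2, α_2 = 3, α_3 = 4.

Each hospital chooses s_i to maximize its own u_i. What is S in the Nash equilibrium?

Hospital i's FOC: ∂u_i/∂s_i = α_i − s_i = 0, so s_i* = α_i.
NE contributions = (2, 3, 4); S = 9.

9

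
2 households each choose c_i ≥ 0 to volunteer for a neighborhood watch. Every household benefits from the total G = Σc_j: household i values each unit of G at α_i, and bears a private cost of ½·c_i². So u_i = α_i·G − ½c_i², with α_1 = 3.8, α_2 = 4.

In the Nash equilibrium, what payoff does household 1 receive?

Household i's FOC: ∂u_i/∂c_i = α_i − c_i = 0, so c_i* = α_i.
NE contributions = (3.8, 4); G = 7.8.
u_1 = α_1·G − ½·(c_1)² = 3.8·7.8 − ½·3.8² = 22.42.

22.42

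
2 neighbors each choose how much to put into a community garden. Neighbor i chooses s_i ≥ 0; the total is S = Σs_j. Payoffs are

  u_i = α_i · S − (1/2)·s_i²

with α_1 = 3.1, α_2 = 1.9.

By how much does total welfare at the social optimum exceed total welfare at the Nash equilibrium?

6.61

Neighbor i's FOC: ∂u_i/∂s_i = α_i − s_i = 0, so s_i* = α_i.
NE contributions = (3.1, 1.9); S = 5.
W^NE = (Σα)·S − ½Σα_i² = 5² − ½·13.22 = 18.39.
Planner sets s_i = Σα_j = 5 for every i, so S^SO = 2·5 = 10.
W^SO = (Σα)·S^SO − ½·2·(Σα)² = (2/2)·5² = 25.
Deadweight loss = W^SO − W^NE = 6.61.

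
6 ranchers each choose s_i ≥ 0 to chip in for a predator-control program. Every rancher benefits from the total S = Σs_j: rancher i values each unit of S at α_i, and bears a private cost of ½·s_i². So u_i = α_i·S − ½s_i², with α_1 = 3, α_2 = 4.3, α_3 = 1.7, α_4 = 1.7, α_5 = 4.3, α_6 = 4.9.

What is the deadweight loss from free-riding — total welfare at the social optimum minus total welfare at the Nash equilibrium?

Rancher i's FOC: ∂u_i/∂s_i = α_i − s_i = 0, so s_i* = α_i.
NE contributions = (3, 4.3, 1.7, 1.7, 4.3, 4.9); S = 19.9.
W^NE = (Σα)·S − ½Σα_i² = 19.9² − ½·75.77 = 358.125.
Planner sets s_i = Σα_j = 19.9 for every i, so S^SO = 6·19.9 = 119.4.
W^SO = (Σα)·S^SO − ½·6·(Σα)² = (6/2)·19.9² = 1188.03.
Deadweight loss = W^SO − W^NE = 829.905.

829.905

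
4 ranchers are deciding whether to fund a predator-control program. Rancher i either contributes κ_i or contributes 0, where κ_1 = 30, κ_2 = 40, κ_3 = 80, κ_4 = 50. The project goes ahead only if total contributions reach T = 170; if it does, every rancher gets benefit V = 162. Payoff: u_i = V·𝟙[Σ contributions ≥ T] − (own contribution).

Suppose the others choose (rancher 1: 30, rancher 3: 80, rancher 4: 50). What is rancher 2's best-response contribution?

Others' total = 160. Contributing 40 brings total to 200 ≥ 170: gain V − κ_2 = 122.
Best response: 40.

40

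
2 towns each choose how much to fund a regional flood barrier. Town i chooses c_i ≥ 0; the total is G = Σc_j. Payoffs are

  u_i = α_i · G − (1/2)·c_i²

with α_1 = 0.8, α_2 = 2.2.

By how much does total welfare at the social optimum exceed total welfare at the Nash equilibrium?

2.74

Town i's FOC: ∂u_i/∂c_i = α_i − c_i = 0, so c_i* = α_i.
NE contributions = (0.8, 2.2); G = 3.
W^NE = (Σα)·G − ½Σα_i² = 3² − ½·5.48 = 6.26.
Planner sets c_i = Σα_j = 3 for every i, so G^SO = 2·3 = 6.
W^SO = (Σα)·G^SO − ½·2·(Σα)² = (2/2)·3² = 9.
Deadweight loss = W^SO − W^NE = 2.74.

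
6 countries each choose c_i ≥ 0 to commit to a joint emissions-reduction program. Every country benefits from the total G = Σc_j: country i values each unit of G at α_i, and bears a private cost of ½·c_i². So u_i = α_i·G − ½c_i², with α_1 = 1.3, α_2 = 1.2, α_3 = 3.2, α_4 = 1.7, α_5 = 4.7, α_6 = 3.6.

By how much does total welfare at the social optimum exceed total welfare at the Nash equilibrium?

Country i's FOC: ∂u_i/∂c_i = α_i − c_i = 0, so c_i* = α_i.
NE contributions = (1.3, 1.2, 3.2, 1.7, 4.7, 3.6); G = 15.7.
W^NE = (Σα)·G − ½Σα_i² = 15.7² − ½·51.31 = 220.835.
Planner sets c_i = Σα_j = 15.7 for every i, so G^SO = 6·15.7 = 94.2.
W^SO = (Σα)·G^SO − ½·6·(Σα)² = (6/2)·15.7² = 739.47.
Deadweight loss = W^SO − W^NE = 518.635.

518.635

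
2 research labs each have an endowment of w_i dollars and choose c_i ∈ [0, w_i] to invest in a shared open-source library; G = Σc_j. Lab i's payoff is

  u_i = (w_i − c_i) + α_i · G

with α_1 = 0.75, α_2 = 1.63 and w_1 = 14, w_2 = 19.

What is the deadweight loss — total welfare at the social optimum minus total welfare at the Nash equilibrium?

∂u_i/∂c_i = α_i − 1, so lab i contributes w_i if α_i > 1, else 0.
α_i > 1 for i ∈ {2}; NE contributions (0, 19), G = 19.
W^NE = Σw_i − G^NE + (Σα_i)·G^NE = 33 + 1.38·19 = 59.22.
Planner: ∂(Σu_j)/∂c_i = Σα_j − 1 = 1.38 > 0, so everyone contributes w_i; G^SO = 33, W^SO = 33 + 1.38·33 = 78.54.
Deadweight loss = 19.32.

19.32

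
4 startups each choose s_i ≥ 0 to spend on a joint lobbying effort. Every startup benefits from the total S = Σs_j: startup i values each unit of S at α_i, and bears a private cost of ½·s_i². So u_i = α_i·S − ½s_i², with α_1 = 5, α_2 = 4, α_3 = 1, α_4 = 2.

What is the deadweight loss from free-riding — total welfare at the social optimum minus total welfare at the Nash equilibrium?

Startup i's FOC: ∂u_i/∂s_i = α_i − s_i = 0, so s_i* = α_i.
NE contributions = (5, 4, 1, 2); S = 12.
W^NE = (Σα)·S − ½Σα_i² = 12² − ½·46 = 121.
Planner sets s_i = Σα_j = 12 for every i, so S^SO = 4·12 = 48.
W^SO = (Σα)·S^SO − ½·4·(Σα)² = (4/2)·12² = 288.
Deadweight loss = W^SO − W^NE = 167.

167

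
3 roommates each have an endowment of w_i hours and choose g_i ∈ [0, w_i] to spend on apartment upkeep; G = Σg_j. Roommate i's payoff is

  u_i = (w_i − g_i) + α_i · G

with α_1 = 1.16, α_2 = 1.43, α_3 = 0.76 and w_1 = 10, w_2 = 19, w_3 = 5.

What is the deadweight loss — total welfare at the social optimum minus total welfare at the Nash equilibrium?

∂u_i/∂g_i = α_i − 1, so roommate i contributes w_i if α_i > 1, else 0.
α_i > 1 for i ∈ {1, 2}; NE contributions (10, 19, 0), G = 29.
W^NE = Σw_i − G^NE + (Σα_i)·G^NE = 34 + 2.35·29 = 102.15.
Planner: ∂(Σu_j)/∂g_i = Σα_j − 1 = 2.35 > 0, so everyone contributes w_i; G^SO = 34, W^SO = 34 + 2.35·34 = 113.9.
Deadweight loss = 11.75.

11.75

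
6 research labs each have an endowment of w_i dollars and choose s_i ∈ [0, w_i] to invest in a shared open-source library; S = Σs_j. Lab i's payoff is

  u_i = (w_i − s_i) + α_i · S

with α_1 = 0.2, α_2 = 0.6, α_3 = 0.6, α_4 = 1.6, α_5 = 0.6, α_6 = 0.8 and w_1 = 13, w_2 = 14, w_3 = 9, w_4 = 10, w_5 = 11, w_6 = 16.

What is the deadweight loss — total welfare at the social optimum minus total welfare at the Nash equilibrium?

∂u_i/∂s_i = α_i − 1, so lab i contributes w_i if α_i > 1, else 0.
α_i > 1 for i ∈ {4}; NE contributions (0, 0, 0, 10, 0, 0), S = 10.
W^NE = Σw_i − S^NE + (Σα_i)·S^NE = 73 + 3.4·10 = 107.
Planner: ∂(Σu_j)/∂s_i = Σα_j − 1 = 3.4 > 0, so everyone contributes w_i; S^SO = 73, W^SO = 73 + 3.4·73 = 321.2.
Deadweight loss = 214.2.

214.2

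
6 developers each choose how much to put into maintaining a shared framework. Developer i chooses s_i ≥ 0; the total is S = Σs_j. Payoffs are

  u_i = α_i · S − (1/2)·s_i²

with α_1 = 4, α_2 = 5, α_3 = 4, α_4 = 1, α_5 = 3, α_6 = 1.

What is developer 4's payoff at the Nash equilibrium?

Developer i's FOC: ∂u_i/∂s_i = α_i − s_i = 0, so s_i* = α_i.
NE contributions = (4, 5, 4, 1, 3, 1); S = 18.
u_4 = α_4·S − ½·(s_4)² = 1·18 − ½·1² = 17.5.

17.5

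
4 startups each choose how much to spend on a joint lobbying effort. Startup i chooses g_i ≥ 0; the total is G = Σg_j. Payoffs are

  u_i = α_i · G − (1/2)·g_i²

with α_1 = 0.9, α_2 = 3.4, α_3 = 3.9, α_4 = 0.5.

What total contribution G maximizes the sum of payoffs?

Planner FOC: ∂(Σu_j)/∂g_i = (Σα_j) − g_i = 0, so g_i^SO = Σα_j = 8.7 for every i; G^SO = 34.8.

34.8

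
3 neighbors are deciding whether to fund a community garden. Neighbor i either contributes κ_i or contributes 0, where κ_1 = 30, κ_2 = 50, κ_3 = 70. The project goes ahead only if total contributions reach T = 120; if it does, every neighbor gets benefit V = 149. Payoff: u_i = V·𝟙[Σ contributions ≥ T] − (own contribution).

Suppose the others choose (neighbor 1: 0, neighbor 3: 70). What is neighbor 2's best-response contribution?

50

Others' total = 70. Contributing 50 brings total to 120 ≥ 120: gain V − κ_2 = 99.
Best response: 50.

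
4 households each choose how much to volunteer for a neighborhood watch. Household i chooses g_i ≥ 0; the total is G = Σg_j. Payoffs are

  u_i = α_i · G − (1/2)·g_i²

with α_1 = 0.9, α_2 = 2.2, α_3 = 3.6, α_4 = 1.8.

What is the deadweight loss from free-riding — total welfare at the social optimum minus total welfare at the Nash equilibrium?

83.175

Household i's FOC: ∂u_i/∂g_i = α_i − g_i = 0, so g_i* = α_i.
NE contributions = (0.9, 2.2, 3.6, 1.8); G = 8.5.
W^NE = (Σα)·G − ½Σα_i² = 8.5² − ½·21.85 = 61.325.
Planner sets g_i = Σα_j = 8.5 for every i, so G^SO = 4·8.5 = 34.
W^SO = (Σα)·G^SO − ½·4·(Σα)² = (4/2)·8.5² = 144.5.
Deadweight loss = W^SO − W^NE = 83.175.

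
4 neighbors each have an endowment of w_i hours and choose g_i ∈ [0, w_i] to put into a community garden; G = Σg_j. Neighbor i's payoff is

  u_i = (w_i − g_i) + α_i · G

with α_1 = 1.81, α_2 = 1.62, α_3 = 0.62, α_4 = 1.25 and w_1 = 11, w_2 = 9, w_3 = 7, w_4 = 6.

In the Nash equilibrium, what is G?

∂u_i/∂g_i = α_i − 1, so neighbor i contributes w_i if α_i > 1, else 0.
α_i > 1 for i ∈ {1, 2, 4}; NE contributions (11, 9, 0, 6), G = 26.

26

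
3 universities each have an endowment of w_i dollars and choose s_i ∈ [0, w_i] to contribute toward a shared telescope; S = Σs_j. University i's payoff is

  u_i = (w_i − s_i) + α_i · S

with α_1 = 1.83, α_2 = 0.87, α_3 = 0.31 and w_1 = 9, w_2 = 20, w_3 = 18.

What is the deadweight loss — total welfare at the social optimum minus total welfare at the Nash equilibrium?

∂u_i/∂s_i = α_i − 1, so university i contributes w_i if α_i > 1, else 0.
α_i > 1 for i ∈ {1}; NE contributions (9, 0, 0), S = 9.
W^NE = Σw_i − S^NE + (Σα_i)·S^NE = 47 + 2.01·9 = 65.09.
Planner: ∂(Σu_j)/∂s_i = Σα_j − 1 = 2.01 > 0, so everyone contributes w_i; S^SO = 47, W^SO = 47 + 2.01·47 = 141.47.
Deadweight loss = 76.38.

76.38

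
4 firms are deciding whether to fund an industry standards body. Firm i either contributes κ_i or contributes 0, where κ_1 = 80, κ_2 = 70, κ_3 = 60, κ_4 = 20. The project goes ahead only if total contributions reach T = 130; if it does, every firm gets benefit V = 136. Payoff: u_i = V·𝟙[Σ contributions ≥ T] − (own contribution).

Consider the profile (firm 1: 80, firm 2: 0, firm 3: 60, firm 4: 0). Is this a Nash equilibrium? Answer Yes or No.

Yes

Total = 140 ≥ 130: provided.
Firm 1 (pledges 80, payoff 56): dropping to 0 → total 60, payoff 0. No gain.
Firm 2 (pledges 0, payoff 136): pledging 70 → total 210, payoff 66. No gain.
Firm 3 (pledges 60, payoff 76): dropping to 0 → total 80, payoff 0. No gain.
Firm 4 (pledges 0, payoff 136): pledging 20 → total 160, payoff 116. No gain.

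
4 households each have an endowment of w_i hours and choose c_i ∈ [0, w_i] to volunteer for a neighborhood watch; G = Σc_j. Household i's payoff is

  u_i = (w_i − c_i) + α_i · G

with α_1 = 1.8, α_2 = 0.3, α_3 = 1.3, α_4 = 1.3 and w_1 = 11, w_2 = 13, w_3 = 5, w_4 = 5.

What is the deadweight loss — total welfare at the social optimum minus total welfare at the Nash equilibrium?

∂u_i/∂c_i = α_i − 1, so household i contributes w_i if α_i > 1, else 0.
α_i > 1 for i ∈ {1, 3, 4}; NE contributions (11, 0, 5, 5), G = 21.
W^NE = Σw_i − G^NE + (Σα_i)·G^NE = 34 + 3.7·21 = 111.7.
Planner: ∂(Σu_j)/∂c_i = Σα_j − 1 = 3.7 > 0, so everyone contributes w_i; G^SO = 34, W^SO = 34 + 3.7·34 = 159.8.
Deadweight loss = 48.1.

48.1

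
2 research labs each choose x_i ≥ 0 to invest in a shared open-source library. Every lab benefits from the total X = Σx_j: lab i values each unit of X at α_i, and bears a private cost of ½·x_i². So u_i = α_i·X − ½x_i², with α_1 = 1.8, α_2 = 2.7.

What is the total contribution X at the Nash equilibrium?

Lab i's FOC: ∂u_i/∂x_i = α_i − x_i = 0, so x_i* = α_i.
NE contributions = (1.8, 2.7); X = 4.5.

4.5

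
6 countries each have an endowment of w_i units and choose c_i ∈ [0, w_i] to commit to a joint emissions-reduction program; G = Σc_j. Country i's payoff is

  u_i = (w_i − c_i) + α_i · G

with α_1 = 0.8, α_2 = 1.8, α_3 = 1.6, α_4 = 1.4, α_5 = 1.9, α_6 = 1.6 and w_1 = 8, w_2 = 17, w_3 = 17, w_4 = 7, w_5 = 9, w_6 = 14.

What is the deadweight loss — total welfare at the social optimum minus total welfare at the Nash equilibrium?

∂u_i/∂c_i = α_i − 1, so country i contributes w_i if α_i > 1, else 0.
α_i > 1 for i ∈ {2, 3, 4, 5, 6}; NE contributions (0, 17, 17, 7, 9, 14), G = 64.
W^NE = Σw_i − G^NE + (Σα_i)·G^NE = 72 + 8.1·64 = 590.4.
Planner: ∂(Σu_j)/∂c_i = Σα_j − 1 = 8.1 > 0, so everyone contributes w_i; G^SO = 72, W^SO = 72 + 8.1·72 = 655.2.
Deadweight loss = 64.8.

64.8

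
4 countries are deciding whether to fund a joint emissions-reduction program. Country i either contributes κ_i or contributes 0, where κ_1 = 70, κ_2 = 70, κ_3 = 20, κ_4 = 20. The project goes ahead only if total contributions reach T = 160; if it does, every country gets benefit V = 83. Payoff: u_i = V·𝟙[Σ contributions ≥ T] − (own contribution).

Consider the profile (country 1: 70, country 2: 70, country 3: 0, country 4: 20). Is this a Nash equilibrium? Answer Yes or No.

Yes

Total = 160 ≥ 160: provided.
Country 1 (pledges 70, payoff 13): dropping to 0 → total 90, payoff 0. No gain.
Country 2 (pledges 70, payoff 13): dropping to 0 → total 90, payoff 0. No gain.
Country 3 (pledges 0, payoff 83): pledging 20 → total 180, payoff 63. No gain.
Country 4 (pledges 20, payoff 63): dropping to 0 → total 140, payoff 0. No gain.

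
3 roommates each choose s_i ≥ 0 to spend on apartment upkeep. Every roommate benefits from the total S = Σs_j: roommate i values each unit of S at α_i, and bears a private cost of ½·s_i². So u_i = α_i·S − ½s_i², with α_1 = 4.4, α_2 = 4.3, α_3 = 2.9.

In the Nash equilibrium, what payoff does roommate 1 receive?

41.36

Roommate i's FOC: ∂u_i/∂s_i = α_i − s_i = 0, so s_i* = α_i.
NE contributions = (4.4, 4.3, 2.9); S = 11.6.
u_1 = α_1·S − ½·(s_1)² = 4.4·11.6 − ½·4.4² = 41.36.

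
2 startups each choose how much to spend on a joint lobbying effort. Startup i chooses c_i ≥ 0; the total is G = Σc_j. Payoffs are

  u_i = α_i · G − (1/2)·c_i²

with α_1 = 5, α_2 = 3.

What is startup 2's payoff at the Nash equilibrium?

Startup i's FOC: ∂u_i/∂c_i = α_i − c_i = 0, so c_i* = α_i.
NE contributions = (5, 3); G = 8.
u_2 = α_2·G − ½·(c_2)² = 3·8 − ½·3² = 19.5.

19.5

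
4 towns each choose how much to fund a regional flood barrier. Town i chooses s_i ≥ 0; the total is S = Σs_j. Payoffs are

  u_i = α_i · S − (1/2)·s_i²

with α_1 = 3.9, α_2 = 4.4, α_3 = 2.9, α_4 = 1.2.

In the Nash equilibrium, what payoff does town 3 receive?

31.755

Town i's FOC: ∂u_i/∂s_i = α_i − s_i = 0, so s_i* = α_i.
NE contributions = (3.9, 4.4, 2.9, 1.2); S = 12.4.
u_3 = α_3·S − ½·(s_3)² = 2.9·12.4 − ½·2.9² = 31.755.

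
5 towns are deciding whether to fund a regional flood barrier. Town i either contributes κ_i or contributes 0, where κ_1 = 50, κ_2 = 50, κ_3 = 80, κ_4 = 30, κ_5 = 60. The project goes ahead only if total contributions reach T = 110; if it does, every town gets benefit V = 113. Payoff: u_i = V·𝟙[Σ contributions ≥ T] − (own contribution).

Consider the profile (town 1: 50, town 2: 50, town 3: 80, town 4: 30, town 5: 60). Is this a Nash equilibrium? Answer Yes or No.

Total = 270 ≥ 110: provided.
Town 1 (pledges 50, payoff 63): dropping to 0 → total 220, payoff 113. Profitable deviation.

No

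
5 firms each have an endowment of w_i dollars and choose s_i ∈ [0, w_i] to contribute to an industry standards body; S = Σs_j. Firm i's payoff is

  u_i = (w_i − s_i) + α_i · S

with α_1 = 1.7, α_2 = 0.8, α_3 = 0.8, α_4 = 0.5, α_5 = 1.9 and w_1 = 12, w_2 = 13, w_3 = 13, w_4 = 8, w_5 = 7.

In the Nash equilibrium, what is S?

∂u_i/∂s_i = α_i − 1, so firm i contributes w_i if α_i > 1, else 0.
α_i > 1 for i ∈ {1, 5}; NE contributions (12, 0, 0, 0, 7), S = 19.

19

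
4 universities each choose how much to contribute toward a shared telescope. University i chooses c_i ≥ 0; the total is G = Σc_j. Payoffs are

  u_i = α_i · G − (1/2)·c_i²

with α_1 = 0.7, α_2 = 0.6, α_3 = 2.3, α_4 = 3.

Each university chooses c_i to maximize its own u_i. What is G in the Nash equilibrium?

University i's FOC: ∂u_i/∂c_i = α_i − c_i = 0, so c_i* = α_i.
NE contributions = (0.7, 0.6, 2.3, 3); G = 6.6.

6.6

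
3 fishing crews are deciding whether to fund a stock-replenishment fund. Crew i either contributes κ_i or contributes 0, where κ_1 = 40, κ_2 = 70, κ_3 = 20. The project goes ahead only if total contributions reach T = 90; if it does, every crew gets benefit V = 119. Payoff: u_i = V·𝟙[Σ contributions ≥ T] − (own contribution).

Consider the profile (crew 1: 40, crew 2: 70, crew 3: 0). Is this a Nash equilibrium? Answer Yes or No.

Yes

Total = 110 ≥ 90: provided.
Crew 1 (pledges 40, payoff 79): dropping to 0 → total 70, payoff 0. No gain.
Crew 2 (pledges 70, payoff 49): dropping to 0 → total 40, payoff 0. No gain.
Crew 3 (pledges 0, payoff 119): pledging 20 → total 130, payoff 99. No gain.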